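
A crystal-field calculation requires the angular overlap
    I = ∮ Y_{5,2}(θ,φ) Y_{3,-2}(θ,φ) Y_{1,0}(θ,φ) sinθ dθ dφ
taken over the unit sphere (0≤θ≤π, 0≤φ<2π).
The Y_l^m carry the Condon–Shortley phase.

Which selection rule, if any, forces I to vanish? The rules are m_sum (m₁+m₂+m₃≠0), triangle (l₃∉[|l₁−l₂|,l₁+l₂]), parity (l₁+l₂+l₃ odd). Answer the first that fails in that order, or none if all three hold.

m₁+m₂+m₃ = 2 − 2 + 0 = 0  ✓
triangle: need |l₁−l₂| ≤ l₃ ≤ l₁+l₂ = [2,8]; l₃=1 is outside  ✗
parity: l₁+l₂+l₃ = 9 is odd

triangle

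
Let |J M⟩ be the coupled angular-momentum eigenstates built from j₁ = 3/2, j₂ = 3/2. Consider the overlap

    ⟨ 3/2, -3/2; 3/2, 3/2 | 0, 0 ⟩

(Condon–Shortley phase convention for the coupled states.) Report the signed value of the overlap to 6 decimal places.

−√(1/4) = -0.500000

√[1·3!0!0!/4! · 0!3!3!0!0!0!] = √(9)
  +(−1)^3/∏(3,0,0,0,0,0)! = -1/6  (running -1/6)
⟨..|..⟩ = √(9)·(-1/6) = -0.500000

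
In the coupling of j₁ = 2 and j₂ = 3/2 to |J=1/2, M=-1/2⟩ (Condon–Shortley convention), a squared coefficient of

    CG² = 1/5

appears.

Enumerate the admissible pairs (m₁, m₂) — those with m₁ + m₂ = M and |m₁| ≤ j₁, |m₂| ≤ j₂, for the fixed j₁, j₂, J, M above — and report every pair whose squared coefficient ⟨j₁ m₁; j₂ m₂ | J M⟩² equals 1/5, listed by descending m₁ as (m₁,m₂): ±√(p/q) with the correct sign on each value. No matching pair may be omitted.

Admissible pairs with m₁+m₂ = M = -1/2: (-2,3/2), (-1,1/2), (0,-1/2), (1,-3/2)
  (m₁,m₂)=(1,-3/2): CG² = 1/10, CG = +√(1/10)
  (m₁,m₂)=(0,-1/2): CG² = 1/5, CG = −√(1/5)   ← matches the target
  (m₁,m₂)=(-1,1/2): CG² = 3/10, CG = +√(3/10)
  (m₁,m₂)=(-2,3/2): CG² = 2/5, CG = −√(2/5)
Pairs with CG² = 1/5: (0,-1/2): −√(1/5)

(0,-1/2): −√(1/5)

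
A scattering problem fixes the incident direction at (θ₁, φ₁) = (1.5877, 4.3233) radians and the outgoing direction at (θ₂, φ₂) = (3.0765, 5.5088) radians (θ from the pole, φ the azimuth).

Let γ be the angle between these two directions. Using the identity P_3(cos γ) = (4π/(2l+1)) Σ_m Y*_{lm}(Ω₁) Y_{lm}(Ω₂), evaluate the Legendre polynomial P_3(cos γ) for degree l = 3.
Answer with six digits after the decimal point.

-0.061789

Term-by-term m-sum for l=3 (normalisation 4π/7 = 1.795196):
  term(m=-3) = (-0.000044, 0.000019)   from Y*(Ω₁)=(0.383548, 0.163760), Y(Ω₂)=(-0.000078, 0.000084)
  term(m=-2) = (-0.000053, -0.000052)   from Y*(Ω₁)=(0.012299, -0.012123), Y(Ω₂)=(-0.000095, -0.004314)
  term(m=-1) = (-0.010143, 0.025010)   from Y*(Ω₁)=(0.122404, 0.298554), Y(Ω₂)=(0.059792, 0.058489)
  term(m=+0) = (-0.013938, 0.000000)   from Y*(Ω₁)=(0.018914, -0.000000), Y(Ω₂)=(-0.736894, 0.000000)
  term(m=+1) = (-0.010143, -0.025010)   from Y*(Ω₁)=(-0.122404, 0.298554), Y(Ω₂)=(-0.059792, 0.058489)
  term(m=+2) = (-0.000053, 0.000052)   from Y*(Ω₁)=(0.012299, 0.012123), Y(Ω₂)=(-0.000095, 0.004314)
  term(m=+3) = (-0.000044, -0.000019)   from Y*(Ω₁)=(-0.383548, 0.163760), Y(Ω₂)=(0.000078, 0.000084)
Accumulated sum (-0.034419, 0.000000); after 4π/(2l+1) scaling, (-0.061789, 0.000000) ⇒ P_3 = -0.061789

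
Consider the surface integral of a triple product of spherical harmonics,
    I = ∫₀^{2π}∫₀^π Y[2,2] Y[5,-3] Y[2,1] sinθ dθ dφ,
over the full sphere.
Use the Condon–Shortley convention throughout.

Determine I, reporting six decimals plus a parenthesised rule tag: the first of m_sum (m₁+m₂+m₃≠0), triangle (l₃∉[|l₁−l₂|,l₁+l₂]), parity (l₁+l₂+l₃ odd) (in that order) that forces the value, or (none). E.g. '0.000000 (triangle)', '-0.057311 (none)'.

|2−5|≤2≤2+5 violated ⇒ I = 0

0.000000 (triangle)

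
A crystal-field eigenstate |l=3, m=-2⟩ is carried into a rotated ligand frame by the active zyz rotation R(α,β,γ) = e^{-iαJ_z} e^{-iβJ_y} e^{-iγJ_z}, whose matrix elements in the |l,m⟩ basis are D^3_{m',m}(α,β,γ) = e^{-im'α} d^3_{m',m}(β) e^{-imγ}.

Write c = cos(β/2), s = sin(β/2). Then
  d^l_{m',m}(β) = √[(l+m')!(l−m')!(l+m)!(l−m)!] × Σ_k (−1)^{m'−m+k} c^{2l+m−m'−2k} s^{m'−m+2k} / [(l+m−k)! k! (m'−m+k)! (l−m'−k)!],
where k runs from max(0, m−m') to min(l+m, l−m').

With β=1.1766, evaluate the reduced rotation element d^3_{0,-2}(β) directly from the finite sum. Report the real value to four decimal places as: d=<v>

d=0.4483

d^3_{0,-2}(β=1.1766) via the finite sum:
Half-angle: c=0.831885, s=0.554948. N=√(6·6·1·120)=65.726707
Admissible k: 0..1 (factorial args all ≥0)
  k=0: (−1)^2·65.7267/(12)·0.8319^4·0.5549^2 = +0.807827
  k=1: (−1)^3·65.7267/(12)·0.8319^2·0.5549^4 = -0.359497
d^3_{0,-2}(1.1766) = +0.807827 -0.359497 = +0.448330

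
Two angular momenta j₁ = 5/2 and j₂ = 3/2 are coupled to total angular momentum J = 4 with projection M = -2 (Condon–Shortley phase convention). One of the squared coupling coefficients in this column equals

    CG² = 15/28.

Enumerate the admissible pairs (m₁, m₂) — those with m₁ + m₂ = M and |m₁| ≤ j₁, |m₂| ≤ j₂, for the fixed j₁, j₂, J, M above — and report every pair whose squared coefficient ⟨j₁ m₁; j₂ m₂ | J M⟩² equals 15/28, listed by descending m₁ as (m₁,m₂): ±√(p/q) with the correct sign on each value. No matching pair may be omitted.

Admissible pairs with m₁+m₂ = M = -2: (-5/2,1/2), (-3/2,-1/2), (-1/2,-3/2)
  (m₁,m₂)=(-1/2,-3/2): CG² = 5/14, CG = +√(5/14)
  (m₁,m₂)=(-3/2,-1/2): CG² = 15/28, CG = +√(15/28)   ← matches the target
  (m₁,m₂)=(-5/2,1/2): CG² = 3/28, CG = +√(3/28)
Pairs with CG² = 15/28: (-3/2,-1/2): +√(15/28)

(-3/2,-1/2): +√(15/28)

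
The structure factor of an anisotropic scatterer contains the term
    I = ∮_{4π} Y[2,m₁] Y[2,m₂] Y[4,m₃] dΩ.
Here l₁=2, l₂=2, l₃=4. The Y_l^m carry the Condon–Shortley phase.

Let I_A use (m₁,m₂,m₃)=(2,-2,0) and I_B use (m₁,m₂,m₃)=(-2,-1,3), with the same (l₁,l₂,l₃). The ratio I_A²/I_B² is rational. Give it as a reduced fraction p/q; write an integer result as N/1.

1/35

Shared (l₁,l₂,l₃)=(2,2,4): N and (l;000)² cancel in I_A²/I_B².
A: Δ = 0!·4!·4!/9! = 1/630; Racah Σ t=0..0: t=0:+1/576 = 1/576; ⇒ 3j(2 2 4; 2 -2 0)² = 1/630, sgn +1
B: Δ = 0!·4!·4!/9! = 1/630; Racah Σ t=0..0: t=0:+1/144 = 1/144; ⇒ 3j(2 2 4; -2 -1 3)² = 1/18, sgn -1
I_A²/I_B² = (1/630)/(1/18) = 1/35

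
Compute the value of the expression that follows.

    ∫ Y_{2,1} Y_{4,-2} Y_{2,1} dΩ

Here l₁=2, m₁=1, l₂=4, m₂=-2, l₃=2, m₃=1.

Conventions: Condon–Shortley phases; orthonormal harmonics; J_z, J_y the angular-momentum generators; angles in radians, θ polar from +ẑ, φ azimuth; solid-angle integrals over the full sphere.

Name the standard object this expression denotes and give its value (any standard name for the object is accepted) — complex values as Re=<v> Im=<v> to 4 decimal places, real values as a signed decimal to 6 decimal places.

Gaunt coefficient, +0.254875

This is a Gaunt coefficient — the integral of a triple product of spherical harmonics over the sphere.
Rules hold: Σm=0, L=8 even, 2≤2≤6.
N = 5·9·5 = 225
Δ = 4!·0!·4!/9! = 1/630
Racah Σ t=2..2: t=2:+1/16 = 1/16
⇒ 3j(2 4 2; 0 0 0)² = 2/35, sgn +1
Racah Σ t=1..1: t=1:−1/36 = -1/36
⇒ 3j(2 4 2; 1 -2 1)² = 4/63, sgn +1
4πI² = N·(3j₀)²·(3jₘ)² = 40/49
I = +1·√(0.816327/4π) = 0.25487487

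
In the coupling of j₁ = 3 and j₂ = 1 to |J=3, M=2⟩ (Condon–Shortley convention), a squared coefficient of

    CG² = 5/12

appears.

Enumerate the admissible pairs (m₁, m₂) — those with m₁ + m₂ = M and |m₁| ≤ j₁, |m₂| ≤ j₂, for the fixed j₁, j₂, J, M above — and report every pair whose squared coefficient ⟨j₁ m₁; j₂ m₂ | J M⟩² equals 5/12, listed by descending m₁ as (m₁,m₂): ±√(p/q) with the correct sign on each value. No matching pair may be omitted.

Admissible pairs with m₁+m₂ = M = 2: (1,1), (2,0), (3,-1)
  (m₁,m₂)=(3,-1): CG² = 1/4, CG = +√(1/4)
  (m₁,m₂)=(2,0): CG² = 1/3, CG = +√(1/3)
  (m₁,m₂)=(1,1): CG² = 5/12, CG = −√(5/12)   ← matches the target
Pairs with CG² = 5/12: (1,1): −√(5/12)

(1,1): −√(5/12)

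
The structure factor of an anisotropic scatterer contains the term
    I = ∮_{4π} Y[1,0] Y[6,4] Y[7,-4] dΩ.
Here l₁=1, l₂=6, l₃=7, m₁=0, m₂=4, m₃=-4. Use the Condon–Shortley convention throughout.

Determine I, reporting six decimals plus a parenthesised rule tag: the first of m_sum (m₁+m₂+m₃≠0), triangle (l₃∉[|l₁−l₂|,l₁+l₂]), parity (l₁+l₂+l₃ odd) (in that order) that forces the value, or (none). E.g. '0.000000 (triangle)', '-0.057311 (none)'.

Checks pass: Σm=0; 14 even; l₃=7∈[5,7].
(2·1+1)(2·6+1)(2·7+1) = 585
Δ: 0! 2! 12! / 15! → 1/1365
sum: t=0:+1/518400 = 1/518400
3j²(1 6 7; 0 0 0) = Δ·Π!·Σ² = 7/195  (sign -1)
sum: t=0:+1/7257600 = 1/7257600
3j²(1 6 7; 0 4 -4) = Δ·Π!·Σ² = 11/455  (sign -1)
combine: 4πI² = 585·7/195·11/455 = 33/65
take √, sign +1: I = 0.20099968
No selection rule forces the value: the integral is nonzero (none).

0.201000 (none)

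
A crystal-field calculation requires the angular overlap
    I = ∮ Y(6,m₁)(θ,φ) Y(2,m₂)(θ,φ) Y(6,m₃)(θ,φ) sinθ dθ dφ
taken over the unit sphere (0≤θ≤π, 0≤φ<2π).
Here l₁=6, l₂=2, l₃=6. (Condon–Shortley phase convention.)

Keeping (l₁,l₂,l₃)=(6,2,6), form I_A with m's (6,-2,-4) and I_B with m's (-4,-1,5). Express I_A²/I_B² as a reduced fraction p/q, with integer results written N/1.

Same 6,2,6: normalisation and zero-m 3j drop out of the ratio.
A: Δ: 2! 10! 2! / 15! → 1/90090; sum: t=0:+1/14515200 = 1/14515200; 3j²(6 2 6; 6 -2 -4) = Δ·Π!·Σ² = 2/455  (sign +1)
B: Δ: 2! 10! 2! / 15! → 1/90090; sum: t=0:+1/7257600 t=1:−1/725760 = -1/806400; 3j²(6 2 6; -4 -1 5) = Δ·Π!·Σ² = 27/910  (sign +1)
I_A²/I_B² = (2/455)/(27/910) = 4/27

4/27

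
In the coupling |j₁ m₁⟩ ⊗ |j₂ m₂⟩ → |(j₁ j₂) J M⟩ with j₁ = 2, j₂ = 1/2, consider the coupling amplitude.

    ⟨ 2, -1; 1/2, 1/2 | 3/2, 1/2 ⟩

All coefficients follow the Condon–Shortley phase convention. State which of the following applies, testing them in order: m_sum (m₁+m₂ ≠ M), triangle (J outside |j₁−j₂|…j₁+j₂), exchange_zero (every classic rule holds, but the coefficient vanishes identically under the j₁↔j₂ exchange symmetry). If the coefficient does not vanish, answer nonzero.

m-sum: m₁+m₂ = -1+1/2 = -1/2, M = 1/2  ✗ ⇒ coefficient is 0

m_sum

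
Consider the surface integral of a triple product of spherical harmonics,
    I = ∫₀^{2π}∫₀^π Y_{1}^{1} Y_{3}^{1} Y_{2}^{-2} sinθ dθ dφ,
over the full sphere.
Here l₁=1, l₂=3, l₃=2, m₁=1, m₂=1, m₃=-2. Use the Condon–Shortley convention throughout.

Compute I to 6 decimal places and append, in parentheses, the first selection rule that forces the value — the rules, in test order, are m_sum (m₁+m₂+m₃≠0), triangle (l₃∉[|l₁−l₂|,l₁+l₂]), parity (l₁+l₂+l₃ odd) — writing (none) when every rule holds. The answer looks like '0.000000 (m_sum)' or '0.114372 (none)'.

Checks pass: Σm=0; 6 even; l₃=2∈[2,4].
(2·1+1)(2·3+1)(2·2+1) = 105
Δ: 2! 0! 4! / 7! → 1/105
sum: t=1:−1/4 = -1/4
3j²(1 3 2; 0 0 0) = Δ·Π!·Σ² = 3/35  (sign -1)
sum: t=0:+1/48 = 1/48
3j²(1 3 2; 1 1 -2) = Δ·Π!·Σ² = 1/105  (sign +1)
combine: 4πI² = 105·3/35·1/105 = 3/35
take √, sign -1: I = -0.08258890
No selection rule forces the value: the integral is nonzero (none).

-0.082589 (none)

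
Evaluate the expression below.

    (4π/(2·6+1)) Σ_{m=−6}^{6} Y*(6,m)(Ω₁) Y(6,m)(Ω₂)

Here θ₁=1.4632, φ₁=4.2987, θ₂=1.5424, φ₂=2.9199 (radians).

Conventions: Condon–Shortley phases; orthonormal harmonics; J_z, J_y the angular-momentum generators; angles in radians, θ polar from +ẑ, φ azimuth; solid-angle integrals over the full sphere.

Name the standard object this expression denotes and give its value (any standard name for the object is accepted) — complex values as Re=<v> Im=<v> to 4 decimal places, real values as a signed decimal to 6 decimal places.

This sum is the spherical-harmonic addition theorem: it equals the Legendre polynomial P_l(cos γ) of the angle γ between the two directions.
Expand P_6 via completeness: Σ_{m} conj(Y_{6,m}) at Ω₁ times Y_{6,m} at Ω₂ —
  [-6]  conj(Y_{6,-6})(Ω₁) = +0.368736+0.285858i ; Y_{6,-6}(Ω₂) = +0.114853+0.468031i ; Δ = -0.091440+0.205411i
  [-5]  conj(Y_{6,-5})(Ω₁) = -0.153399+0.083335i ; Y_{6,-5}(Ω₂) = -0.021150-0.042440i ; Δ = +0.006781+0.004748i
  [-4]  conj(Y_{6,-4})(Ω₁) = +0.025525+0.303306i ; Y_{6,-4}(Ω₂) = -0.223097-0.273624i ; Δ = +0.077297-0.074651i
  [-3]  conj(Y_{6,-3})(Ω₁) = -0.186876-0.063953i ; Y_{6,-3}(Ω₂) = +0.043477+0.034098i ; Δ = -0.005944-0.009153i
  [-2]  conj(Y_{6,-2})(Ω₁) = -0.173617+0.188842i ; Y_{6,-2}(Ω₂) = +0.289706+0.137588i ; Δ = -0.076280+0.030821i
  [-1]  conj(Y_{6,-1})(Ω₁) = -0.082369-0.187619i ; Y_{6,-1}(Ω₂) = -0.056755-0.012792i ; Δ = +0.002275+0.011702i
  [+0]  conj(Y_{6,0})(Ω₁) = -0.243511-0.000000i ; Y_{6,0}(Ω₂) = -0.312478+0.000000i ; Δ = +0.076092+0.000000i
  [+1]  conj(Y_{6,1})(Ω₁) = +0.082369-0.187619i ; Y_{6,1}(Ω₂) = +0.056755-0.012792i ; Δ = +0.002275-0.011702i
  [+2]  conj(Y_{6,2})(Ω₁) = -0.173617-0.188842i ; Y_{6,2}(Ω₂) = +0.289706-0.137588i ; Δ = -0.076280-0.030821i
  [+3]  conj(Y_{6,3})(Ω₁) = +0.186876-0.063953i ; Y_{6,3}(Ω₂) = -0.043477+0.034098i ; Δ = -0.005944+0.009153i
  [+4]  conj(Y_{6,4})(Ω₁) = +0.025525-0.303306i ; Y_{6,4}(Ω₂) = -0.223097+0.273624i ; Δ = +0.077297+0.074651i
  [+5]  conj(Y_{6,5})(Ω₁) = +0.153399+0.083335i ; Y_{6,5}(Ω₂) = +0.021150-0.042440i ; Δ = +0.006781-0.004748i
  [+6]  conj(Y_{6,6})(Ω₁) = +0.368736-0.285858i ; Y_{6,6}(Ω₂) = +0.114853-0.468031i ; Δ = -0.091440-0.205411i
Σ over m = -0.098531+0.000000i; ×(4π/13) → -0.095244+0.000000i. Real part: -0.095244

Legendre polynomial (addition theorem), -0.095244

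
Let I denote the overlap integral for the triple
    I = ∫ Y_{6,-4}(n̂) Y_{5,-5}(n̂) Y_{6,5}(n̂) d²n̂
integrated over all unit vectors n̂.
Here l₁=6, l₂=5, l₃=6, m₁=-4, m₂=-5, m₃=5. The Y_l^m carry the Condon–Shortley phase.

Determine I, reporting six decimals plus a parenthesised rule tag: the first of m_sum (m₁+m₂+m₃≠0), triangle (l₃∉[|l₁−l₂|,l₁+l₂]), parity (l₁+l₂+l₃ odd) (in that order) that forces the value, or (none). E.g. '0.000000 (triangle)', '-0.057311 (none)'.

0.000000 (m_sum)

Σmᵢ = -4 ≠ 0, so the φ-integral vanishes; I = 0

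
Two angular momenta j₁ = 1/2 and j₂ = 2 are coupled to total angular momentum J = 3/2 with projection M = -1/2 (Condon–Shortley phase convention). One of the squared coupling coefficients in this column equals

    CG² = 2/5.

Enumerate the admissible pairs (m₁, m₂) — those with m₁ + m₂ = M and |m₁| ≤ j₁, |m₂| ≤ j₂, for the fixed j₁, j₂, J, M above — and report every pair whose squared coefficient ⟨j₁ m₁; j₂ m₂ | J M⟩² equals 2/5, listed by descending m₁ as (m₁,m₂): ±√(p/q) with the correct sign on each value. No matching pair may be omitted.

Admissible pairs with m₁+m₂ = M = -1/2: (-1/2,0), (1/2,-1)
  (m₁,m₂)=(1/2,-1): CG² = 3/5, CG = +√(3/5)
  (m₁,m₂)=(-1/2,0): CG² = 2/5, CG = −√(2/5)   ← matches the target
Pairs with CG² = 2/5: (-1/2,0): −√(2/5)

(-1/2,0): −√(2/5)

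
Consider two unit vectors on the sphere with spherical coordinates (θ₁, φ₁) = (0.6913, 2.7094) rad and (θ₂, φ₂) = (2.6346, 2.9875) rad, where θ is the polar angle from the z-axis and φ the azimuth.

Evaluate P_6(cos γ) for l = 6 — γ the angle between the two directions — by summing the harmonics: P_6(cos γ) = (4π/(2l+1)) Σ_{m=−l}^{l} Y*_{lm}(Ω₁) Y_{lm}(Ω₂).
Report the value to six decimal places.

0.262358

Expand P_6 via completeness: Σ_{m} conj(Y_{6,m}) at Ω₁ times Y_{6,m} at Ω₂ —
  term(m=-6) = (-0.000020, -0.000204)   from Y*(Ω₁)=(-0.027681, -0.016912), Y(Ω₂)=(0.003812, 0.005054)
  term(m=-5) = (-0.000961, 0.005274)   from Y*(Ω₁)=(0.075568, 0.112823), Y(Ω₂)=(0.028332, 0.027498)
  term(m=-4) = (0.021182, -0.042925)   from Y*(Ω₁)=(-0.051269, -0.321835), Y(Ω₂)=(0.119851, 0.084908)
  term(m=-3) = (-0.108642, 0.119823)   from Y*(Ω₁)=(-0.124273, 0.441774), Y(Ω₂)=(0.315449, 0.157185)
  term(m=-2) = (0.109265, -0.067927)   from Y*(Ω₁)=(0.166868, -0.195554), Y(Ω₂)=(0.476892, 0.151808)
  term(m=-1) = (0.054106, -0.015447)   from Y*(Ω₁)=(0.216930, -0.100065), Y(Ω₂)=(0.232743, 0.036150)
  term(m=+0) = (0.121553, 0.000000)   from Y*(Ω₁)=(-0.339969, -0.000000), Y(Ω₂)=(-0.357541, 0.000000)
  term(m=+1) = (0.054106, 0.015447)   from Y*(Ω₁)=(-0.216930, -0.100065), Y(Ω₂)=(-0.232743, 0.036150)
  term(m=+2) = (0.109265, 0.067927)   from Y*(Ω₁)=(0.166868, 0.195554), Y(Ω₂)=(0.476892, -0.151808)
  term(m=+3) = (-0.108642, -0.119823)   from Y*(Ω₁)=(0.124273, 0.441774), Y(Ω₂)=(-0.315449, 0.157185)
  term(m=+4) = (0.021182, 0.042925)   from Y*(Ω₁)=(-0.051269, 0.321835), Y(Ω₂)=(0.119851, -0.084908)
  term(m=+5) = (-0.000961, -0.005274)   from Y*(Ω₁)=(-0.075568, 0.112823), Y(Ω₂)=(-0.028332, 0.027498)
  term(m=+6) = (-0.000020, 0.000204)   from Y*(Ω₁)=(-0.027681, 0.016912), Y(Ω₂)=(0.003812, -0.005054)
Σ over m = (0.271411, -0.000000); ×(4π/13) → (0.262358, -0.000000). Real part: 0.262358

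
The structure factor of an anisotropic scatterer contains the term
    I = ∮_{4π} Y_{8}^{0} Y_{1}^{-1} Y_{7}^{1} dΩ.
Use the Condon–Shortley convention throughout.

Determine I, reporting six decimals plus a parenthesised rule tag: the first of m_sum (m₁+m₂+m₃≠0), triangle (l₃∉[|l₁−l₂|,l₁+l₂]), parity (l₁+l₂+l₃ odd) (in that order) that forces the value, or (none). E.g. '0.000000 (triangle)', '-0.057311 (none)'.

Checks pass: Σm=0; 16 even; l₃=7∈[7,9].
(2·8+1)(2·1+1)(2·7+1) = 765
Δ: 2! 14! 0! / 17! → 1/2040
sum: t=1:−1/25401600 = -1/25401600
3j²(8 1 7; 0 0 0) = Δ·Π!·Σ² = 8/255  (sign +1)
sum: t=0:+1/58060800 = 1/58060800
3j²(8 1 7; 0 -1 1) = Δ·Π!·Σ² = 7/510  (sign +1)
combine: 4πI² = 765·8/255·7/510 = 28/85
take √, sign +1: I = 0.16190663
No selection rule forces the value: the integral is nonzero (none).

0.161907 (none)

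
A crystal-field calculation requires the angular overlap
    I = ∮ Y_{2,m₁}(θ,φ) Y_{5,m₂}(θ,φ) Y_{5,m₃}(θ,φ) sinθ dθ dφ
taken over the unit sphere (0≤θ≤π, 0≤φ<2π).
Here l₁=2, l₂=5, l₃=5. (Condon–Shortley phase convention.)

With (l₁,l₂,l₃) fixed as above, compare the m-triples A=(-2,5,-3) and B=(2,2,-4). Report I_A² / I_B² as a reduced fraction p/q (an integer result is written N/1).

5/12

Same 2,5,5: normalisation and zero-m 3j drop out of the ratio.
A: Δ: 2! 2! 8! / 13! → 1/38610; sum: t=2:+1/161280 = 1/161280; 3j²(2 5 5; -2 5 -3) = Δ·Π!·Σ² = 1/143  (sign +1)
B: Δ: 2! 2! 8! / 13! → 1/38610; sum: t=0:+1/20160 = 1/20160; 3j²(2 5 5; 2 2 -4) = Δ·Π!·Σ² = 12/715  (sign -1)
I_A²/I_B² = (1/143)/(12/715) = 5/12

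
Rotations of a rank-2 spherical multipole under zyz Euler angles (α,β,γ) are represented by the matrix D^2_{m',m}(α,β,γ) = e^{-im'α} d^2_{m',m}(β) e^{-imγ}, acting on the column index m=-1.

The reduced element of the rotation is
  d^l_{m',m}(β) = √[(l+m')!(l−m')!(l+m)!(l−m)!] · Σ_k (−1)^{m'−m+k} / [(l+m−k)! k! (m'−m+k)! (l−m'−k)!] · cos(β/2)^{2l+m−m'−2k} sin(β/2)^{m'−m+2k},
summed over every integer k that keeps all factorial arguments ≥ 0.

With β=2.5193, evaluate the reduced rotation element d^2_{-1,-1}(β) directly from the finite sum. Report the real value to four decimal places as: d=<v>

d=-0.2460

d^2_{-1,-1}(β=2.5193) via the finite sum:
Half-angle: c=0.306150, s=0.951983. N=√(1·6·1·6)=6.000000
Admissible k: 0..1 (factorial args all ≥0)
  k=0: (−1)^0·6.0000/(6)·0.3062^4·0.9520^0 = +0.008785
  k=1: (−1)^1·6.0000/(2)·0.3062^2·0.9520^2 = -0.254829
d^2_{-1,-1}(2.5193) = +0.008785 -0.254829 = -0.246044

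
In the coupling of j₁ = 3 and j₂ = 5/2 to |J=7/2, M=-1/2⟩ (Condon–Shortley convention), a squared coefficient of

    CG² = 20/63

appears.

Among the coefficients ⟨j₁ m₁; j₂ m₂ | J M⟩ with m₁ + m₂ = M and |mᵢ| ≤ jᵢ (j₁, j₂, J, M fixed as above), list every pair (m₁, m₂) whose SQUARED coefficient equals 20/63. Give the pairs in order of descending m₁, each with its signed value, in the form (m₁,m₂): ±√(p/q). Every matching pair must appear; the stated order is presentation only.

Admissible pairs with m₁+m₂ = M = -1/2: (-3,5/2), (-2,3/2), (-1,1/2), (0,-1/2), (1,-3/2), (2,-5/2)
  (m₁,m₂)=(2,-5/2): CG² = 16/63, CG = +√(16/63)
  (m₁,m₂)=(1,-3/2): CG² = 8/63, CG = +√(8/63)
  (m₁,m₂)=(0,-1/2): CG² = 4/21, CG = −√(4/21)
  (m₁,m₂)=(-1,1/2): CG² = 1/63, CG = −√(1/63)
  (m₁,m₂)=(-2,3/2): CG² = 20/63, CG = +√(20/63)   ← matches the target
  (m₁,m₂)=(-3,5/2): CG² = 2/21, CG = +√(2/21)
Pairs with CG² = 20/63: (-2,3/2): +√(20/63)

(-2,3/2): +√(20/63)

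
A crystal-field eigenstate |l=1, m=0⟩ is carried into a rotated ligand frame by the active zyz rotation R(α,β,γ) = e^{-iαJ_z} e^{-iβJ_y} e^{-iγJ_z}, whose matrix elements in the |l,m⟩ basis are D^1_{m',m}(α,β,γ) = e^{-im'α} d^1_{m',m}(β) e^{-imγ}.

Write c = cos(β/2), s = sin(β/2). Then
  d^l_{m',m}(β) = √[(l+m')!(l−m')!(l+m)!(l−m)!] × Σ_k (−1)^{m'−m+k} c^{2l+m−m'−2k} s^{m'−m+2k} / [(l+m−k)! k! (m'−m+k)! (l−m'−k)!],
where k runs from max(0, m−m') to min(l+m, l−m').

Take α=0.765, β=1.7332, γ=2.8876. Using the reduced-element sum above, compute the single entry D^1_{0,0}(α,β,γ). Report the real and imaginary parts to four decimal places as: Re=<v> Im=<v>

First d^1_{0,0}(β=1.7332), then the phase factors e^{-i(0)α} and e^{-i(0)γ}:
c=cos(1.733200/2)=0.647422, s=sin(1.733200/2)=0.762132; N=√[1·1·1·1]=1.000000
k: max(0,(0)−(0))=0 … min(1+(0),1−(0))=1
  k=0: (−1)^0·1.0000/(1)·0.6474^2·0.7621^0 = +0.419155
  k=1: (−1)^1·1.0000/(1)·0.6474^0·0.7621^2 = -0.580845
d^1_{0,0}(1.7332) = +0.419155 -0.580845 = -0.161691
D = (+1.000000+0.000000i)·(-0.161691)·(+1.000000+0.000000i) = -0.161691+0.000000i

Re=-0.1617 Im=0.0000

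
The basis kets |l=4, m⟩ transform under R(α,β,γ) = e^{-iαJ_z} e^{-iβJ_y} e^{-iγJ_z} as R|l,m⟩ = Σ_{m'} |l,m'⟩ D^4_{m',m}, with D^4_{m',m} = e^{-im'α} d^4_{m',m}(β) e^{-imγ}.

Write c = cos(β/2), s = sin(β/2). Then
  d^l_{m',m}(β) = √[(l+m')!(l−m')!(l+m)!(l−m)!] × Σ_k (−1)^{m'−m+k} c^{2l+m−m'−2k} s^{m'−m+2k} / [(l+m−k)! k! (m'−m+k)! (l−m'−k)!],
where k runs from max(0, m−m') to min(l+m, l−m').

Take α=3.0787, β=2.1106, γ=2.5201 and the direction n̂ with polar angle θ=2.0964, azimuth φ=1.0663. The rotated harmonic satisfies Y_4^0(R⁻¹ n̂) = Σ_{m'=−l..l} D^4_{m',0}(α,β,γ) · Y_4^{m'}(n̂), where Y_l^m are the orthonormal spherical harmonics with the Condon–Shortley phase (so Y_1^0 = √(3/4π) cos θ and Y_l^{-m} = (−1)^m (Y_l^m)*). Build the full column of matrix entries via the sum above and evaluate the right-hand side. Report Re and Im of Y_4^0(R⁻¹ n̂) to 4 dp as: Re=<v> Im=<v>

Re=0.3063 Im=0.0000

Need the full column D^4_{m',0} for m'=−4..4 at α=3.0787, β=2.1106, γ=2.5201.
cos(β/2)=0.492967, sin(β/2)=0.870048
d^4_{-4,0}: single k=4 term ⇒ +0.283134;  D = +0.274222-0.070479i
d^4_{-3,0}: k∈[3..4] ⇒ +0.226873 -0.706697 = -0.479825;  D = +0.471309-0.089996i
d^4_{-2,0}: k∈[2..4] ⇒ +0.103066 -0.856118 +1.000037 = +0.246985;  D = +0.245034-0.030985i
d^4_{-1,0}: k∈[1..4] ⇒ +0.027528 -0.514499 +1.602638 -0.832024 = +0.283645;  D = -0.283084+0.017827i
d^4_{0,0}: k∈[0..4] ⇒ +0.003488 -0.173825 +1.218277 -1.686611 +0.328357 = -0.310314;  D = -0.310314+0.000000i
d^4_{1,0}: k∈[0..3] ⇒ -0.027528 +0.514499 -1.602638 +0.832024 = -0.283645;  D = +0.283084+0.017827i
d^4_{2,0}: k∈[0..2] ⇒ +0.103066 -0.856118 +1.000037 = +0.246985;  D = +0.245034+0.030985i
d^4_{3,0}: k∈[0..1] ⇒ -0.226873 +0.706697 = +0.479825;  D = -0.471309-0.089996i
d^4_{4,0}: single k=0 term ⇒ +0.283134;  D = +0.274222+0.070479i
Y_4^{m'}(θ=2.0964,φ=1.0663) and Σ D·Y over m':
  (+0.2742-0.0705i)·(-0.1071+0.2234i)  (+0.4713-0.0900i)·(+0.4058-0.0233i)  (+0.2450-0.0310i)·(-0.1016-0.1615i)  (-0.2831+0.0178i)·(+0.1229-0.2225i)  (-0.3103+0.0000i)·(-0.2469+0.0000i)  (+0.2831+0.0178i)·(-0.1229-0.2225i)  (+0.2450+0.0310i)·(-0.1016+0.1615i)  (-0.4713-0.0900i)·(-0.4058-0.0233i)  (+0.2742+0.0705i)·(-0.1071-0.2234i)
Y_4^0(R⁻¹ n̂) = +0.306258+0.000000i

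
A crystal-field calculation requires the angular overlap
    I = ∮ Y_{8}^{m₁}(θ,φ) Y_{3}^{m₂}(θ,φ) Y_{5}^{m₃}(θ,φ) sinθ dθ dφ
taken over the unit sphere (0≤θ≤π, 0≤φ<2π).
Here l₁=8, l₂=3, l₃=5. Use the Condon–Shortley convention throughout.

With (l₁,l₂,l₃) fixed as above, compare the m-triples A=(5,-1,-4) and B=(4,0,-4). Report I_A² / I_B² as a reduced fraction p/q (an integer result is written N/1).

Shared (l₁,l₂,l₃)=(8,3,5): N and (l;000)² cancel in I_A²/I_B².
A: Δ = 6!·10!·0!/17! = 1/136136; Racah Σ t=2..2: t=2:+1/17418240 = 1/17418240; ⇒ 3j(8 3 5; 5 -1 -4)² = 15/952, sgn -1
B: Δ = 6!·10!·0!/17! = 1/136136; Racah Σ t=3..3: t=3:−1/13063680 = -1/13063680; ⇒ 3j(8 3 5; 4 0 -4)² = 10/1547, sgn +1
I_A²/I_B² = (15/952)/(10/1547) = 39/16

39/16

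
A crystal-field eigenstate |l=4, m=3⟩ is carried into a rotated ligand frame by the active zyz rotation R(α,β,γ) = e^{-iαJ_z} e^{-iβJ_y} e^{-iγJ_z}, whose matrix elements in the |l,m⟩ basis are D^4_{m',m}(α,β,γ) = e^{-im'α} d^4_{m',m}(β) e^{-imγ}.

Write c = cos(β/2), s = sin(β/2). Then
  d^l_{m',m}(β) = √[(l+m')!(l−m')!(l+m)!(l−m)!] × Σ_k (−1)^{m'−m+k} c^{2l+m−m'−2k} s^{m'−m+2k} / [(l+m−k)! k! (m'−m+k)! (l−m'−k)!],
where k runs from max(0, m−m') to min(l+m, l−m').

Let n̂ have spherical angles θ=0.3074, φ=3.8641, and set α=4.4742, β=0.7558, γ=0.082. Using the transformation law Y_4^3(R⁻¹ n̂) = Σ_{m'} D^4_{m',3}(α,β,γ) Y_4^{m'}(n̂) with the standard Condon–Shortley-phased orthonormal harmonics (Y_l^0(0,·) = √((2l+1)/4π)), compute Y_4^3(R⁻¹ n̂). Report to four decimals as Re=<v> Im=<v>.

Need the full column D^4_{m',3} for m'=−4..4 at α=4.4742, β=0.7558, γ=0.0820.
cos(β/2)=0.929442, sin(β/2)=0.368969
d^4_{-4,3}: single k=7 term ⇒ +0.002447;  D = +0.000890-0.002280i
d^4_{-3,3}: k∈[6..7] ⇒ +0.015258 -0.000343 = +0.014914;  D = +0.012222+0.008547i
d^4_{-2,3}: k∈[5..6] ⇒ +0.061632 -0.003238 = +0.058394;  D = -0.043809+0.038608i
d^4_{-1,3}: k∈[4..5] ⇒ +0.182965 -0.017300 = +0.165665;  D = -0.077116-0.146622i
d^4_{0,3}: k∈[3..4] ⇒ +0.412236 -0.064965 = +0.347270;  D = +0.336815-0.084569i
d^4_{1,3}: k∈[2..3] ⇒ +0.696600 -0.182965 = +0.513635;  D = +0.004012+0.513619i
d^4_{2,3}: k∈[1..2] ⇒ +0.827197 -0.391081 = +0.436116;  D = -0.424594-0.099585i
d^4_{3,3}: k∈[0..1] ⇒ +0.556899 -0.614344 = -0.057444;  D = -0.025942+0.051253i
d^4_{4,3}: single k=0 term ⇒ -0.625302;  D = -0.475525-0.406053i
Y_4^{m'}(θ=0.3074,φ=3.8641) and Σ D·Y over m':
  (+0.0009-0.0023i)·(-0.0036-0.0009i)  (+0.0122+0.0085i)·(+0.0186+0.0273i)  (-0.0438+0.0386i)·(+0.0206-0.1628i)  (-0.0771-0.1466i)·(-0.3438+0.3031i)  (+0.3368-0.0846i)·(+0.4899+0.0000i)  (+0.0040+0.5136i)·(+0.3438+0.3031i)  (-0.4246-0.0996i)·(+0.0206+0.1628i)  (-0.0259+0.0513i)·(-0.0186+0.0273i)  (-0.4755-0.4061i)·(-0.0036+0.0009i)
Y_4^3(R⁻¹ n̂) = +0.095688+0.100001i

Re=0.0957 Im=0.1000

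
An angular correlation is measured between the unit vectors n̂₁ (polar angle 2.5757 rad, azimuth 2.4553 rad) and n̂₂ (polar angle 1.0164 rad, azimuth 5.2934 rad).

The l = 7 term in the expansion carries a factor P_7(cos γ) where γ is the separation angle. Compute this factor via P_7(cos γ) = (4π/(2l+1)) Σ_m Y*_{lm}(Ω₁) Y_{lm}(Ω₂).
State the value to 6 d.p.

Summing Y*_{l m}(θ₁,φ₁)·Y_{l m}(θ₂,φ₂) over m ∈ [−7, 7]; prefactor 4π/(2·7+1) = 0.837758:
  m=-7: (-0.000583, -0.006343) × (0.128297, 0.096586) = (0.000538, -0.000870)  (running Σ = (0.000538, -0.000870))
  m=-6: (0.021020, -0.031081) × (0.350186, -0.125639) = (0.003456, -0.013525)  (running Σ = (0.003994, -0.014395))
  m=-5: (0.128740, -0.038399) × (0.099425, -0.412467) = (-0.003039, -0.056919)  (running Σ = (0.000955, -0.071314))
  m=-4: (0.295753, 0.123797) × (-0.083218, -0.088749) = (-0.013625, -0.036550)  (running Σ = (-0.012670, -0.107864))
  m=-3: (0.228484, 0.430350) × (0.288592, -0.050203) = (0.087544, 0.112725)  (running Σ = (0.074874, 0.004861))
  m=-2: (-0.068946, 0.343272) × (0.106537, -0.245945) = (0.077081, 0.053528)  (running Σ = (0.151954, 0.058389))
  m=-1: (0.130588, -0.106968) × (0.105127, 0.160104) = (0.030854, 0.009663)  (running Σ = (0.182809, 0.068051))
  m=0: (0.414844, -0.000000) × (0.294893, 0.000000) = (0.122335, 0.000000)  (running Σ = (0.305143, 0.068051))
  m=1: (-0.130588, -0.106968) × (-0.105127, 0.160104) = (0.030854, -0.009663)  (running Σ = (0.335998, 0.058389))
  m=2: (-0.068946, -0.343272) × (0.106537, 0.245945) = (0.077081, -0.053528)  (running Σ = (0.413078, 0.004861))
  m=3: (-0.228484, 0.430350) × (-0.288592, -0.050203) = (0.087544, -0.112725)  (running Σ = (0.500622, -0.107864))
  m=4: (0.295753, -0.123797) × (-0.083218, 0.088749) = (-0.013625, 0.036550)  (running Σ = (0.486997, -0.071314))
  m=5: (-0.128740, -0.038399) × (-0.099425, -0.412467) = (-0.003039, 0.056919)  (running Σ = (0.483958, -0.014395))
  m=6: (0.021020, 0.031081) × (0.350186, 0.125639) = (0.003456, 0.013525)  (running Σ = (0.487414, -0.000870))
  m=7: (0.000583, -0.006343) × (-0.128297, 0.096586) = (0.000538, 0.000870)  (running Σ = (0.487952, 0.000000))
Total Σ_m = (0.487952, 0.000000). Multiply by 0.837758: (0.408786, 0.000000). P_7(cos γ) = 0.408786

0.408786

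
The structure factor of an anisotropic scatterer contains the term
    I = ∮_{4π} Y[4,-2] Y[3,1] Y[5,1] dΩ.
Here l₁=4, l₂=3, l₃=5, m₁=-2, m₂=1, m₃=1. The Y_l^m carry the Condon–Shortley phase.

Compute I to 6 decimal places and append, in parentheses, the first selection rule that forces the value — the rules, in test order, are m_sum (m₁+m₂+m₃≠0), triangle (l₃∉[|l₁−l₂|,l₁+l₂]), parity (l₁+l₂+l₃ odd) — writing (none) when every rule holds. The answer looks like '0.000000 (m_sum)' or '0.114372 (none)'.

0.106335 (none)

Rules hold: Σm=0, L=12 even, 1≤5≤7.
N = 9·7·11 = 693
Δ = 2!·6!·4!/13! = 1/180180
Racah Σ t=0..2: t=0:+1/576 t=1:−1/144 t=2:+1/576 = -1/288
⇒ 3j(4 3 5; 0 0 0)² = 20/1001, sgn +1
Racah Σ t=0..2: t=0:+1/34560 t=1:−1/720 t=2:+1/384 = 43/34560
⇒ 3j(4 3 5; -2 1 1)² = 1849/180180, sgn +1
4πI² = N·(3j₀)²·(3jₘ)² = 1849/13013
I = +1·√(0.142089/4π) = 0.10633465
No selection rule forces the value: the integral is nonzero (none).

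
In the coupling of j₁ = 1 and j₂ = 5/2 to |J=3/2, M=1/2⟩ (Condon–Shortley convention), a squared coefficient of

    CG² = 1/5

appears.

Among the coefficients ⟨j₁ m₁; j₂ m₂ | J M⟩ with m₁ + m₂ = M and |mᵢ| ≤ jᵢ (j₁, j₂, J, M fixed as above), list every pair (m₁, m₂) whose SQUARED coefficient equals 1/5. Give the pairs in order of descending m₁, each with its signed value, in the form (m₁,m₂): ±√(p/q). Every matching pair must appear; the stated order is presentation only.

Admissible pairs with m₁+m₂ = M = 1/2: (-1,3/2), (0,1/2), (1,-1/2)
  (m₁,m₂)=(1,-1/2): CG² = 1/5, CG = +√(1/5)   ← matches the target
  (m₁,m₂)=(0,1/2): CG² = 2/5, CG = −√(2/5)
  (m₁,m₂)=(-1,3/2): CG² = 2/5, CG = +√(2/5)
Pairs with CG² = 1/5: (1,-1/2): +√(1/5)

(1,-1/2): +√(1/5)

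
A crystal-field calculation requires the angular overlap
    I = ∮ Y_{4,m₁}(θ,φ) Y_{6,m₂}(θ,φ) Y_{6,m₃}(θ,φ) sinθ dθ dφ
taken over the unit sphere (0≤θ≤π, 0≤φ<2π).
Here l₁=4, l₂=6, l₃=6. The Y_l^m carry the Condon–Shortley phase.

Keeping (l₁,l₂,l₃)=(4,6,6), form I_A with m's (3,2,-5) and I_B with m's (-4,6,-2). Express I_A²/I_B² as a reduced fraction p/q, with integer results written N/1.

Shared (l₁,l₂,l₃)=(4,6,6): N and (l;000)² cancel in I_A²/I_B².
A: Δ = 4!·4!·8!/17! = 1/15315300; Racah Σ t=0..1: t=0:+1/5806080 t=1:−1/725760 = -1/829440; ⇒ 3j(4 6 6; 3 2 -5)² = 49/2652, sgn +1
B: Δ = 4!·4!·8!/17! = 1/15315300; Racah Σ t=4..4: t=4:+1/23224320 = 1/23224320; ⇒ 3j(4 6 6; -4 6 -2)² = 1/442, sgn +1
I_A²/I_B² = (49/2652)/(1/442) = 49/6

49/6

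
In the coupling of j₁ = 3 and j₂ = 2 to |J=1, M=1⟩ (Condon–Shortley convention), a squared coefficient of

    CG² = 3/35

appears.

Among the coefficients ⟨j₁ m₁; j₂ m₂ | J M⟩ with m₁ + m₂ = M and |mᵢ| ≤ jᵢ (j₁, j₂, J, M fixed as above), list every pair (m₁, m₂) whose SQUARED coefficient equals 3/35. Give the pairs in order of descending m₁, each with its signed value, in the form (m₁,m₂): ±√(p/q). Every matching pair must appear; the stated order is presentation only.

Admissible pairs with m₁+m₂ = M = 1: (-1,2), (0,1), (1,0), (2,-1), (3,-2)
  (m₁,m₂)=(3,-2): CG² = 3/7, CG = +√(3/7)
  (m₁,m₂)=(2,-1): CG² = 2/7, CG = −√(2/7)
  (m₁,m₂)=(1,0): CG² = 6/35, CG = +√(6/35)
  (m₁,m₂)=(0,1): CG² = 3/35, CG = −√(3/35)   ← matches the target
  (m₁,m₂)=(-1,2): CG² = 1/35, CG = +√(1/35)
Pairs with CG² = 3/35: (0,1): −√(3/35)

(0,1): −√(3/35)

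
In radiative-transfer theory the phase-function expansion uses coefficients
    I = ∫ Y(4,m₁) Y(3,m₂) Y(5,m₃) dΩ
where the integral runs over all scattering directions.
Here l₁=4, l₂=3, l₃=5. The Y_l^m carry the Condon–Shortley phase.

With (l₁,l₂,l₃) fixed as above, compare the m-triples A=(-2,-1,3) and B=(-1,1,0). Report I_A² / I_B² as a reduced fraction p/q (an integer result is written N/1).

1134/5

Same 4,3,5: normalisation and zero-m 3j drop out of the ratio.
A: Δ: 2! 6! 4! / 13! → 1/180180; sum: t=0:+1/5760 t=1:−1/720 t=2:+1/2304 = -1/1280; 3j²(4 3 5; -2 -1 3) = Δ·Π!·Σ² = 27/1430  (sign -1)
B: Δ: 2! 6! 4! / 13! → 1/180180; sum: t=0:+1/5760 t=1:−1/288 t=2:+1/288 = 1/5760; 3j²(4 3 5; -1 1 0) = Δ·Π!·Σ² = 1/12012  (sign -1)
I_A²/I_B² = (27/1430)/(1/12012) = 1134/5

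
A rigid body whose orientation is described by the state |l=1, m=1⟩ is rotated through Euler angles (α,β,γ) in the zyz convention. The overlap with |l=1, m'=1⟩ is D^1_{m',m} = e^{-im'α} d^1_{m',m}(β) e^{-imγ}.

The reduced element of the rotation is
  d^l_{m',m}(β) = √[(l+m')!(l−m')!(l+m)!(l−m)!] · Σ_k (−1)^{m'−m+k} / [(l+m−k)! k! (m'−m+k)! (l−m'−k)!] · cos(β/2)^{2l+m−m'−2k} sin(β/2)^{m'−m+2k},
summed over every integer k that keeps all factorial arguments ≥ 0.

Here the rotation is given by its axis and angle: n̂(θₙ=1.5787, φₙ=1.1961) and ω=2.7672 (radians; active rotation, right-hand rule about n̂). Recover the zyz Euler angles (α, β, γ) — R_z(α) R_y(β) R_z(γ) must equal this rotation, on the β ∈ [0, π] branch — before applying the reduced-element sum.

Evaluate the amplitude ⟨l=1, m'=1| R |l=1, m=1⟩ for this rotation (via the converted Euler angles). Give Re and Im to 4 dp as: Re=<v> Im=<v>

Re=0.0346 Im=0.0029

Axis–angle → zyz. n̂ = (sinθₙcosφₙ, sinθₙsinφₙ, cosθₙ) = (+0.365979, +0.930590, -0.007904), ω = 2.7672.
R = I cosω + sinω [n̂]ₓ + (1−cosω) n̂n̂ᵀ gives
  R = [-0.672127, +0.660450, +0.334739; +0.654670, +0.741277, -0.148042; -0.345908, +0.119641, -0.930609]
β = atan2(√(R₁₃²+R₂₃²), R₃₃) = 2.766870; α = atan2(R₂₃, R₁₃) mod 2π = 5.866787; γ = atan2(R₃₂, −R₃₁) mod 2π = 0.332994
First d^1_{1,1}(β=2.7669), then the phase factors e^{-i(1)α} and e^{-i(1)γ}:
Half-angle: c=0.186267, s=0.982499. N=√(2·1·2·1)=2.000000
Admissible k: 0..0 (factorial args all ≥0)
  k=0: (−1)^0·2.0000/(2)·0.1863^2·0.9825^0 = +0.034695
d^1_{1,1}(2.7669) = +0.034695
Attach z-rotation phases: D = e^{-i(1)(5.8668)}·(+0.034695)·e^{-i(1)(0.3330)} = +0.034575+0.002890i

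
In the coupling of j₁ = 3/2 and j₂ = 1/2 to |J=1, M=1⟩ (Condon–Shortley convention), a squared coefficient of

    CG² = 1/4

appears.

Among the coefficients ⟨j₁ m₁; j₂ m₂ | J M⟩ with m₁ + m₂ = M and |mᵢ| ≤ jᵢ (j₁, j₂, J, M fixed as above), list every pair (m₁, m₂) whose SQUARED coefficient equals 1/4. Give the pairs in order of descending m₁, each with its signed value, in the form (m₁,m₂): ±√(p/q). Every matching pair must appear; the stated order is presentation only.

(1/2,1/2): −√(1/4)

Admissible pairs with m₁+m₂ = M = 1: (1/2,1/2), (3/2,-1/2)
  (m₁,m₂)=(3/2,-1/2): CG² = 3/4, CG = +√(3/4)
  (m₁,m₂)=(1/2,1/2): CG² = 1/4, CG = −√(1/4)   ← matches the target
Pairs with CG² = 1/4: (1/2,1/2): −√(1/4)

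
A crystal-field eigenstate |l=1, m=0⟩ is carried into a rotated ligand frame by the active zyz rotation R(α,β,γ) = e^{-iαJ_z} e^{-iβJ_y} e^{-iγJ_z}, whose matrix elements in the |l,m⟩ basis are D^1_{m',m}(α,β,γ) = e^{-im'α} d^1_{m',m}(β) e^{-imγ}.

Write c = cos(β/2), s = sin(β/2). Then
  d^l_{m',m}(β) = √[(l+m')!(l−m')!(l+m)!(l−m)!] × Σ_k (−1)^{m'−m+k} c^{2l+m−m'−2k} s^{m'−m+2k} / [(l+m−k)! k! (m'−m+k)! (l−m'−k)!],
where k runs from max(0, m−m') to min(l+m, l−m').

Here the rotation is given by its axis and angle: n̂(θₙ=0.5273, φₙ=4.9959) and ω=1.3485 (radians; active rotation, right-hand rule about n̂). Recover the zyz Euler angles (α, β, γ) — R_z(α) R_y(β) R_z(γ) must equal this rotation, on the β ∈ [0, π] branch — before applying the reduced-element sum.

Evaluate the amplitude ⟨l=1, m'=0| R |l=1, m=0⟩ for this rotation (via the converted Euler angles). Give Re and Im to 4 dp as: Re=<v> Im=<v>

Re=0.8026 Im=0.0000

Axis–angle → zyz. n̂ = (sinθₙcosφₙ, sinθₙsinφₙ, cosθₙ) = (+0.140760, -0.483114, +0.864169), ω = 1.3485.
R = I cosω + sinω [n̂]ₓ + (1−cosω) n̂n̂ᵀ gives
  R = [+0.235915, -0.895915, -0.376404; +0.789895, +0.402411, -0.462744; +0.566048, -0.188151, +0.802614]
β = atan2(√(R₁₃²+R₂₃²), R₃₃) = 0.639133; α = atan2(R₂₃, R₁₃) mod 2π = 4.029520; γ = atan2(R₃₂, −R₃₁) mod 2π = 3.462498
Split into d^1_{0,0}(β=0.6391) × two z-phases.
Half-angle: c=0.949372, s=0.314155. N=√(1·1·1·1)=1.000000
The bounds max(0,m−m')=0 and min(l+m,l−m')=1 give 2 terms
  k=0: (−1)^0·1.0000/(1)·0.9494^2·0.3142^0 = +0.901307
  k=1: (−1)^1·1.0000/(1)·0.9494^0·0.3142^2 = -0.098693
d^1_{0,0}(0.6391) = +0.901307 -0.098693 = +0.802614
Attach z-rotation phases: D = e^{-i(0)(4.0295)}·(+0.802614)·e^{-i(0)(3.4625)} = +0.802614+0.000000i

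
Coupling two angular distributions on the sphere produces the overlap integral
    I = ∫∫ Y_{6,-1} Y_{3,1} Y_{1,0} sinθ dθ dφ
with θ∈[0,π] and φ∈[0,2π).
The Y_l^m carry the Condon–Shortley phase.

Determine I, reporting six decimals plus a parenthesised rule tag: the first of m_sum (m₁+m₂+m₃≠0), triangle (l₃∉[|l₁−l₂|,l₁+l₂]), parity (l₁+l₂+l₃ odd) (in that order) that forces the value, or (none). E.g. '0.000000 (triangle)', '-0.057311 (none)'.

|6−3|≤1≤6+3 violated ⇒ I = 0

0.000000 (triangle)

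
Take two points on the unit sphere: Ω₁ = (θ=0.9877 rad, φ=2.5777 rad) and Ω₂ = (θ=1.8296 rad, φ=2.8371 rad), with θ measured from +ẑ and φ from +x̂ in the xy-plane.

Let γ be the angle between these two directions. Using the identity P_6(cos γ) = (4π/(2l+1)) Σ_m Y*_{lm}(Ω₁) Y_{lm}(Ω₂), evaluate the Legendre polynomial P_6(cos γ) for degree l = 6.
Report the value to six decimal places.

Summing Y*_{l m}(θ₁,φ₁)·Y_{l m}(θ₂,φ₂) over m ∈ [−6, 6]; prefactor 4π/(2·6+1) = 0.966644:
  m=-6: Y*=-0.158701+0.039134i  Y=-0.099888+0.381379i  product +0.000928-0.064434i
  m=-5: Y*=+0.354273+0.118240i  Y=+0.017468+0.361134i  product -0.036512+0.130005i
  m=-4: Y*=-0.255847-0.313312i  Y=-0.030096-0.081730i  product -0.017907+0.030340i
  m=-3: Y*=+0.008425+0.069360i  Y=-0.209753-0.271765i  product +0.017082-0.016838i
  m=-2: Y*=-0.138531+0.291974i  Y=-0.009333-0.006509i  product +0.003193-0.001823i
  m=-1: Y*=+0.169967-0.107485i  Y=+0.308880+0.097071i  product +0.062933-0.016701i
  m=+0: Y*=+0.274447-0.000000i  Y=+0.037557+0.000000i  product +0.010307+0.000000i
  m=+1: Y*=-0.169967-0.107485i  Y=-0.308880+0.097071i  product +0.062933+0.016701i
  m=+2: Y*=-0.138531-0.291974i  Y=-0.009333+0.006509i  product +0.003193+0.001823i
  m=+3: Y*=-0.008425+0.069360i  Y=+0.209753-0.271765i  product +0.017082+0.016838i
  m=+4: Y*=-0.255847+0.313312i  Y=-0.030096+0.081730i  product -0.017907-0.030340i
  m=+5: Y*=-0.354273+0.118240i  Y=-0.017468+0.361134i  product -0.036512-0.130005i
  m=+6: Y*=-0.158701-0.039134i  Y=-0.099888-0.381379i  product +0.000928+0.064434i
Accumulated sum +0.069742+0.000000i; after 4π/(2l+1) scaling, +0.067416+0.000000i ⇒ P_6 = 0.067416

0.067416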